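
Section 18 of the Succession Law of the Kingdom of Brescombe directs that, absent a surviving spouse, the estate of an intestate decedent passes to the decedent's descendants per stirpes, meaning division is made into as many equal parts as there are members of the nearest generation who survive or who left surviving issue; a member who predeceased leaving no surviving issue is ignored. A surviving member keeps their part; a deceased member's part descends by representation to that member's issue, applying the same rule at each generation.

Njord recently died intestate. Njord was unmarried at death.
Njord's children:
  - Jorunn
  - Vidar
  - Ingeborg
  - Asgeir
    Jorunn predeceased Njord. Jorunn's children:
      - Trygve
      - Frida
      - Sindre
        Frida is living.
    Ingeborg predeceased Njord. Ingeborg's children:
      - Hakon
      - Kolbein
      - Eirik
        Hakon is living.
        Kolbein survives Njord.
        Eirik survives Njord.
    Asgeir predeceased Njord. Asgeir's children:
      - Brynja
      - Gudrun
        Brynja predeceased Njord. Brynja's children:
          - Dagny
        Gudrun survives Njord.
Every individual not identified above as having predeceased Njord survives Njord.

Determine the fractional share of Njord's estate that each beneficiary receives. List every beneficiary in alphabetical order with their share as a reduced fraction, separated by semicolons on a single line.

There is no surviving spouse, so the entire estate passes to Njord's descendants per stirpes.
The estate is divided into 4 equal shares of 1/4 among Jorunn, Vidar, Ingeborg, Asgeir.
Jorunn predeceased; the 1/4 allotted to Jorunn's branch passes to Jorunn's issue by representation.
The 1/4 is divided into 3 equal shares of 1/12 among Trygve, Frida, Sindre.
Trygve is living and takes 1/12.
Frida is living and takes 1/12.
Sindre is living and takes 1/12.
Vidar is living and takes 1/4.
Ingeborg predeceased; the 1/4 allotted to Ingeborg's branch passes to Ingeborg's issue by representation.
The 1/4 is divided into 3 equal shares of 1/12 among Hakon, Kolbein, Eirik.
Hakon is living and takes 1/12.
Kolbein is living and takes 1/12.
Eirik is living and takes 1/12.
Asgeir predeceased; the 1/4 allotted to Asgeir's branch passes to Asgeir's issue by representation.
The 1/4 is divided into 2 equal shares of 1/8 among Brynja, Gudrun.
Brynja predeceased; the 1/8 allotted to Brynja's branch passes to Brynja's issue by representation.
Dagny is the sole taker at this level and receives the full 1/8.
Gudrun is living and takes 1/8.

Dagny 1/8; Eirik 1/12; Frida 1/12; Gudrun 1/8; Hakon 1/12; Kolbein 1/12; Sindre 1/12; Trygve 1/12; Vidar 1/4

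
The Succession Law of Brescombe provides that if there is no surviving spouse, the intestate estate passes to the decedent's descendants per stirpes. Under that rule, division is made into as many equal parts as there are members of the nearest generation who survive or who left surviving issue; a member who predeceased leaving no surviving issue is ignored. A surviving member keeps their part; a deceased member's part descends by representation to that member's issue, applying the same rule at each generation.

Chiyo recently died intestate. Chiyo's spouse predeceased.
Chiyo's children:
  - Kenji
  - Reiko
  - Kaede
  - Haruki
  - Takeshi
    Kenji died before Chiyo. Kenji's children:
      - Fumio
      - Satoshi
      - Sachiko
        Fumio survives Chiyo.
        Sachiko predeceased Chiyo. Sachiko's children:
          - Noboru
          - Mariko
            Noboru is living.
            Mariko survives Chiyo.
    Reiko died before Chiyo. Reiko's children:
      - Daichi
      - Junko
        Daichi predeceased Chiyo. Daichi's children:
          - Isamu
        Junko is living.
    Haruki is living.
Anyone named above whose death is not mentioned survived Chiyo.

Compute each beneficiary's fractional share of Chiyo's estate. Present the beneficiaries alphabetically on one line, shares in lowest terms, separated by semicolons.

There is no surviving spouse, so the entire estate passes to Chiyo's descendants per stirpes.
The estate is divided into 5 equal shares of 1/5 among Kenji, Reiko, Kaede, Haruki, Takeshi.
Kenji predeceased; the 1/5 allotted to Kenji's branch passes to Kenji's issue by representation.
The 1/5 is divided into 3 equal shares of 1/15 among Fumio, Satoshi, Sachiko.
Fumio is living and takes 1/15.
Satoshi is living and takes 1/15.
Sachiko predeceased; the 1/15 allotted to Sachiko's branch passes to Sachiko's issue by representation.
The 1/15 is divided into 2 equal shares of 1/30 among Noboru, Mariko.
Noboru is living and takes 1/30.
Mariko is living and takes 1/30.
Reiko predeceased; the 1/5 allotted to Reiko's branch passes to Reiko's issue by representation.
The 1/5 is divided into 2 equal shares of 1/10 among Daichi, Junko.
Daichi predeceased; the 1/10 allotted to Daichi's branch passes to Daichi's issue by representation.
Isamu is the sole taker at this level and receives the full 1/10.
Junko is living and takes 1/10.
Kaede is living and takes 1/5.
Haruki is living and takes 1/5.
Takeshi is living and takes 1/5.

Fumio 1/15; Haruki 1/5; Isamu 1/10; Junko 1/10; Kaede 1/5; Mariko 1/30; Noboru 1/30; Satoshi 1/15; Takeshi 1/5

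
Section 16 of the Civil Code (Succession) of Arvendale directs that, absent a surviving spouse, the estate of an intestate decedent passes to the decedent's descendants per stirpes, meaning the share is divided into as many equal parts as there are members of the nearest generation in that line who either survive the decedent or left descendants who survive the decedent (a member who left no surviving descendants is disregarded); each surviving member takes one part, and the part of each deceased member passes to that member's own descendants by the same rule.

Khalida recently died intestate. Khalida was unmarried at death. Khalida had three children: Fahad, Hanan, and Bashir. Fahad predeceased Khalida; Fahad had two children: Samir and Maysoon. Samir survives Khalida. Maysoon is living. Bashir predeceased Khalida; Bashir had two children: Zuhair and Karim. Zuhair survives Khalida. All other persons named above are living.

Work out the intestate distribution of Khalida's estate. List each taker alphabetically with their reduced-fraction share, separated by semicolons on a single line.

Hanan 1/3; Karim 1/6; Maysoon 1/6; Samir 1/6; Zuhair 1/6

There is no surviving spouse, so the entire estate passes to Khalida's descendants per stirpes.
The estate is divided into 3 equal shares of 1/3 among Fahad, Hanan, Bashir.
Fahad predeceased; the 1/3 allotted to Fahad's branch passes to Fahad's issue by representation.
The 1/3 is divided into 2 equal shares of 1/6 among Samir, Maysoon.
Samir is living and takes 1/6.
Maysoon is living and takes 1/6.
Hanan is living and takes 1/3.
Bashir predeceased; the 1/3 allotted to Bashir's branch passes to Bashir's issue by representation.
The 1/3 is divided into 2 equal shares of 1/6 among Zuhair, Karim.
Zuhair is living and takes 1/6.
Karim is living and takes 1/6.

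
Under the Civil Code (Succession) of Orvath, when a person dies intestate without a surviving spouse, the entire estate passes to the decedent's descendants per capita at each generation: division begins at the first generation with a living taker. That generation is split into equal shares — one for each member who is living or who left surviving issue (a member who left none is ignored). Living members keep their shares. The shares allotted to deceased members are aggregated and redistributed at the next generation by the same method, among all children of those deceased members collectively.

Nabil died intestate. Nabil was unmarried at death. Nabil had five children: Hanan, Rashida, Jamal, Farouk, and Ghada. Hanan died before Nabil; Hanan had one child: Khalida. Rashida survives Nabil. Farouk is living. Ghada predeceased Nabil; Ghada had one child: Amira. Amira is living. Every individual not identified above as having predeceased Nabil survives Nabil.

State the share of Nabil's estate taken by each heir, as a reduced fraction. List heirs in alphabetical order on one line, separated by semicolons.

There is no surviving spouse, so the entire estate passes to Nabil's descendants per capita at each generation.
At generation 1 (Hanan, Rashida, Jamal, Farouk, Ghada) there are 5 shares of (1)/5 = 1/5 each.
Living: Rashida, Jamal, and Farouk — each takes 1/5.
Deceased: Hanan and Ghada. Their combined 2/5 is pooled and carried to generation 2.
At generation 2 (Khalida, Amira) there are 2 shares of (2/5)/2 = 1/5 each.
Living: Khalida and Amira — each takes 1/5.

Amira 1/5; Farouk 1/5; Jamal 1/5; Khalida 1/5; Rashida 1/5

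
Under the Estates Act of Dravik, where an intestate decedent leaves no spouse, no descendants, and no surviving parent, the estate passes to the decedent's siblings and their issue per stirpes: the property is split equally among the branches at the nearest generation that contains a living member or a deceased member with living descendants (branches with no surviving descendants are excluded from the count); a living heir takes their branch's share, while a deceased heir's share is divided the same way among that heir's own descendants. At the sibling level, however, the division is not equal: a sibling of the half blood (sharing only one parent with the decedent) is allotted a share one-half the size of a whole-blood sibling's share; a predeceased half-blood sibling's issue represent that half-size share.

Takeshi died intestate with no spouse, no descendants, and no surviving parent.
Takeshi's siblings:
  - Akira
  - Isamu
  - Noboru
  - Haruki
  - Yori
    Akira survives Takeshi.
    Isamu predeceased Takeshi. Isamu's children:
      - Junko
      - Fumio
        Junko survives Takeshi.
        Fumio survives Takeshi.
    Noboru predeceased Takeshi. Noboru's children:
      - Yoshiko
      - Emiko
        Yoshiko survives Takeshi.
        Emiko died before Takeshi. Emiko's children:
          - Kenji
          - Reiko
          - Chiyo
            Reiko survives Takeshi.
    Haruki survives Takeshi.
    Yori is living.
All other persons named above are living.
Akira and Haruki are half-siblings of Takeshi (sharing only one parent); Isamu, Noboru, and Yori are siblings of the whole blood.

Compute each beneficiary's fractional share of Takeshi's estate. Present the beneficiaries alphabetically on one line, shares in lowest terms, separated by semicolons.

No spouse, descendants, or parent survives, so the estate passes to Takeshi's siblings per stirpes.
Half-blood siblings count for one-half the weight of whole-blood siblings at the initial division.
Dividing 1 in proportion to weights (total weight 4): Akira (weight 1/2) → 1/8; Isamu (weight 1) → 1/4; Noboru (weight 1) → 1/4; Haruki (weight 1/2) → 1/8; Yori (weight 1) → 1/4.
Akira is living and takes 1/8.
Isamu predeceased; the 1/4 allotted to Isamu's branch passes to Isamu's issue by representation.
The 1/4 is divided into 2 equal shares of 1/8 among Junko, Fumio.
Junko is living and takes 1/8.
Fumio is living and takes 1/8.
Noboru predeceased; the 1/4 allotted to Noboru's branch passes to Noboru's issue by representation.
The 1/4 is divided into 2 equal shares of 1/8 among Yoshiko, Emiko.
Yoshiko is living and takes 1/8.
Emiko predeceased; the 1/8 allotted to Emiko's branch passes to Emiko's issue by representation.
The 1/8 is divided into 3 equal shares of 1/24 among Kenji, Reiko, Chiyo.
Kenji is living and takes 1/24.
Reiko is living and takes 1/24.
Chiyo is living and takes 1/24.
Haruki is living and takes 1/8.
Yori is living and takes 1/4.

Akira 1/8; Chiyo 1/24; Fumio 1/8; Haruki 1/8; Junko 1/8; Kenji 1/24; Reiko 1/24; Yori 1/4; Yoshiko 1/8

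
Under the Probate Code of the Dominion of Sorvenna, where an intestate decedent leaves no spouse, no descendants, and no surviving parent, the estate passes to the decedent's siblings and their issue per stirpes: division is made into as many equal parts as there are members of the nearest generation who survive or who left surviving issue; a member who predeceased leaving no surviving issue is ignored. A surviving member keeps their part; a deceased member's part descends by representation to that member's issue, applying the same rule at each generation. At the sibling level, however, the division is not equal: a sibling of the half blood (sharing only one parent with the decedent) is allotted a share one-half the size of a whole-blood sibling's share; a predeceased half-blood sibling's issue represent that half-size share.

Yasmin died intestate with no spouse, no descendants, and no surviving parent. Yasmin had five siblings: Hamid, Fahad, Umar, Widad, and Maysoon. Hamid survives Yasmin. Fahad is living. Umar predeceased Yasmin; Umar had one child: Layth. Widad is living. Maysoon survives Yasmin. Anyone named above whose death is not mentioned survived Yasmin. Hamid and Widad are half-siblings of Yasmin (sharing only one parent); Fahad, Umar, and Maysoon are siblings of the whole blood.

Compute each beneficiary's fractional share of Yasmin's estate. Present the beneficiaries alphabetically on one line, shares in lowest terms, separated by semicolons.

Fahad 1/4; Hamid 1/8; Layth 1/4; Maysoon 1/4; Widad 1/8

No spouse, descendants, or parent survives, so the estate passes to Yasmin's siblings per stirpes.
Half-blood siblings count for one-half the weight of whole-blood siblings at the initial division.
Dividing 1 in proportion to weights (total weight 4): Hamid (weight 1/2) → 1/8; Fahad (weight 1) → 1/4; Umar (weight 1) → 1/4; Widad (weight 1/2) → 1/8; Maysoon (weight 1) → 1/4.
Hamid is living and takes 1/8.
Fahad is living and takes 1/4.
Umar predeceased; the 1/4 allotted to Umar's branch passes to Umar's issue by representation.
Layth is the sole taker at this level and receives the full 1/4.
Widad is living and takes 1/8.
Maysoon is living and takes 1/4.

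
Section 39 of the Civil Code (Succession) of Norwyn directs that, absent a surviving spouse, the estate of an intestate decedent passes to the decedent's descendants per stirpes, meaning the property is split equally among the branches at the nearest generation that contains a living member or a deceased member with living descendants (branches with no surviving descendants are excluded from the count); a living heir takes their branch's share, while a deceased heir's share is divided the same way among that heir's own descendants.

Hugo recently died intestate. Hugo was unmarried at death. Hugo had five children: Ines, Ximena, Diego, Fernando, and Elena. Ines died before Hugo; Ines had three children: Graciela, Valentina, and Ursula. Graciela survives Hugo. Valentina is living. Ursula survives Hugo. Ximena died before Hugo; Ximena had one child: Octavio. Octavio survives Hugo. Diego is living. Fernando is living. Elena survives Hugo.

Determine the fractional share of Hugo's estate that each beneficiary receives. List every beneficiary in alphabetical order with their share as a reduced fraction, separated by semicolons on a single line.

There is no surviving spouse, so the entire estate passes to Hugo's descendants per stirpes.
The estate is divided into 5 equal shares of 1/5 among Ines, Ximena, Diego, Fernando, Elena.
Ines predeceased; the 1/5 allotted to Ines's branch passes to Ines's issue by representation.
The 1/5 is divided into 3 equal shares of 1/15 among Graciela, Valentina, Ursula.
Graciela is living and takes 1/15.
Valentina is living and takes 1/15.
Ursula is living and takes 1/15.
Ximena predeceased; the 1/5 allotted to Ximena's branch passes to Ximena's issue by representation.
Octavio is the sole taker at this level and receives the full 1/5.
Diego is living and takes 1/5.
Fernando is living and takes 1/5.
Elena is living and takes 1/5.

Diego 1/5; Elena 1/5; Fernando 1/5; Graciela 1/15; Octavio 1/5; Ursula 1/15; Valentina 1/15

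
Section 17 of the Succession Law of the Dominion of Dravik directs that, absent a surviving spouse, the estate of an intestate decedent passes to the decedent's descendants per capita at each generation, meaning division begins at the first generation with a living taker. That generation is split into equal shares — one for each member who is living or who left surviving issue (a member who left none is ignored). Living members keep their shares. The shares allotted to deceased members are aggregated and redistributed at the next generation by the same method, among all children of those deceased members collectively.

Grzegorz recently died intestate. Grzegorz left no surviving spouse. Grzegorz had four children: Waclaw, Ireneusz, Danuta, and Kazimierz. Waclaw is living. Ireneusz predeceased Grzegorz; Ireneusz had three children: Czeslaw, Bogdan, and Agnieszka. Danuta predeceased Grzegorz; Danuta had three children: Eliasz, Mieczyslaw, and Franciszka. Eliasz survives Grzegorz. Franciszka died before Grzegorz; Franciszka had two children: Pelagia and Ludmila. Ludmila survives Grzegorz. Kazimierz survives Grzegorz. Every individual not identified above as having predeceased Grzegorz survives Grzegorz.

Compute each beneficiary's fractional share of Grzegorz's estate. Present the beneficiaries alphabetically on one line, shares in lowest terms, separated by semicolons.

There is no surviving spouse, so the entire estate passes to Grzegorz's descendants per capita at each generation.
At generation 1 (Waclaw, Ireneusz, Danuta, Kazimierz) there are 4 shares of (1)/4 = 1/4 each.
Living: Waclaw and Kazimierz — each takes 1/4.
Deceased: Ireneusz and Danuta. Their combined 1/2 is pooled and carried to generation 2.
At generation 2 (Czeslaw, Bogdan, Agnieszka, Eliasz, Mieczyslaw, Franciszka) there are 6 shares of (1/2)/6 = 1/12 each.
Living: Czeslaw, Bogdan, Agnieszka, Eliasz, and Mieczyslaw — each takes 1/12.
Deceased: Franciszka. That 1/12 share is carried to generation 3.
At generation 3 (Pelagia, Ludmila) there are 2 shares of (1/12)/2 = 1/24 each.
Living: Pelagia and Ludmila — each takes 1/24.

Agnieszka 1/12; Bogdan 1/12; Czeslaw 1/12; Eliasz 1/12; Kazimierz 1/4; Ludmila 1/24; Mieczyslaw 1/12; Pelagia 1/24; Waclaw 1/4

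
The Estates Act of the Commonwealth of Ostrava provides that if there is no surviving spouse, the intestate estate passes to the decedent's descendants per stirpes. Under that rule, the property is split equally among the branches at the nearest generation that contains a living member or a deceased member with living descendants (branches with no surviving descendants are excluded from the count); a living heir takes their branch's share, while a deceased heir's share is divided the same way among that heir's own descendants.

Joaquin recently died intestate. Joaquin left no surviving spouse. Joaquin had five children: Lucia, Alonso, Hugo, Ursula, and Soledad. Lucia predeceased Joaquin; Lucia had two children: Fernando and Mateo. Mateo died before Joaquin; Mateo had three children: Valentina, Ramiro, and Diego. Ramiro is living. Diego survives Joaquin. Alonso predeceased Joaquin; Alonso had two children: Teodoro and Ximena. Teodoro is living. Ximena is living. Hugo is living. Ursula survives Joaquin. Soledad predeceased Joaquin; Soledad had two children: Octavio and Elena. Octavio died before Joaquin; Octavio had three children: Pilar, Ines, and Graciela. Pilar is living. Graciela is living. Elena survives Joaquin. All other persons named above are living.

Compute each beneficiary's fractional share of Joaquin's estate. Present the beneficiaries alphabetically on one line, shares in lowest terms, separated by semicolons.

There is no surviving spouse, so the entire estate passes to Joaquin's descendants per stirpes.
The estate is divided into 5 equal shares of 1/5 among Lucia, Alonso, Hugo, Ursula, Soledad.
Lucia predeceased; the 1/5 allotted to Lucia's branch passes to Lucia's issue by representation.
The 1/5 is divided into 2 equal shares of 1/10 among Fernando, Mateo.
Fernando is living and takes 1/10.
Mateo predeceased; the 1/10 allotted to Mateo's branch passes to Mateo's issue by representation.
The 1/10 is divided into 3 equal shares of 1/30 among Valentina, Ramiro, Diego.
Valentina is living and takes 1/30.
Ramiro is living and takes 1/30.
Diego is living and takes 1/30.
Alonso predeceased; the 1/5 allotted to Alonso's branch passes to Alonso's issue by representation.
The 1/5 is divided into 2 equal shares of 1/10 among Teodoro, Ximena.
Teodoro is living and takes 1/10.
Ximena is living and takes 1/10.
Hugo is living and takes 1/5.
Ursula is living and takes 1/5.
Soledad predeceased; the 1/5 allotted to Soledad's branch passes to Soledad's issue by representation.
The 1/5 is divided into 2 equal shares of 1/10 among Octavio, Elena.
Octavio predeceased; the 1/10 allotted to Octavio's branch passes to Octavio's issue by representation.
The 1/10 is divided into 3 equal shares of 1/30 among Pilar, Ines, Graciela.
Pilar is living and takes 1/30.
Ines is living and takes 1/30.
Graciela is living and takes 1/30.
Elena is living and takes 1/10.

Diego 1/30; Elena 1/10; Fernando 1/10; Graciela 1/30; Hugo 1/5; Ines 1/30; Pilar 1/30; Ramiro 1/30; Teodoro 1/10; Ursula 1/5; Valentina 1/30; Ximena 1/10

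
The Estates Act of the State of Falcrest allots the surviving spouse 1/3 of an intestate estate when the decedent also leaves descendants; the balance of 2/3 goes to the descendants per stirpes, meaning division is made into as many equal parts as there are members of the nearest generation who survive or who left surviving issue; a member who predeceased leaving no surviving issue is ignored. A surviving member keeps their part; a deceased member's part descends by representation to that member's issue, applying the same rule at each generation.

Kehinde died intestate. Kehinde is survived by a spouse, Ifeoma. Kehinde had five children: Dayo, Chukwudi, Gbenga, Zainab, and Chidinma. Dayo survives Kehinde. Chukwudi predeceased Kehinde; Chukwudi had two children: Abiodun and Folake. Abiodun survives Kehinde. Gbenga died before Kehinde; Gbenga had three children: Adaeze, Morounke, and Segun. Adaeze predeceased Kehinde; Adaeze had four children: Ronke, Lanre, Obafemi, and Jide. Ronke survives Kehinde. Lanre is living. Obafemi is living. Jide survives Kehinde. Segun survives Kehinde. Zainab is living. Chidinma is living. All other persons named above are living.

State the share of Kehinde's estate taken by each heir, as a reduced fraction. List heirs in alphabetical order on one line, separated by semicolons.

Abiodun 1/15; Chidinma 2/15; Dayo 2/15; Folake 1/15; Ifeoma 1/3; Jide 1/90; Lanre 1/90; Morounke 2/45; Obafemi 1/90; Ronke 1/90; Segun 2/45; Zainab 2/15

Ifeoma, as surviving spouse, takes 1/3.
The remaining 2/3 passes to Kehinde's descendants per stirpes.
The 2/3 is divided into 5 equal shares of 2/15 among Dayo, Chukwudi, Gbenga, Zainab, Chidinma.
Dayo is living and takes 2/15.
Chukwudi predeceased; the 2/15 allotted to Chukwudi's branch passes to Chukwudi's issue by representation.
The 2/15 is divided into 2 equal shares of 1/15 among Abiodun, Folake.
Abiodun is living and takes 1/15.
Folake is living and takes 1/15.
Gbenga predeceased; the 2/15 allotted to Gbenga's branch passes to Gbenga's issue by representation.
The 2/15 is divided into 3 equal shares of 2/45 among Adaeze, Morounke, Segun.
Adaeze predeceased; the 2/45 allotted to Adaeze's branch passes to Adaeze's issue by representation.
The 2/45 is divided into 4 equal shares of 1/90 among Ronke, Lanre, Obafemi, Jide.
Ronke is living and takes 1/90.
Lanre is living and takes 1/90.
Obafemi is living and takes 1/90.
Jide is living and takes 1/90.
Morounke is living and takes 2/45.
Segun is living and takes 2/45.
Zainab is living and takes 2/15.
Chidinma is living and takes 2/15.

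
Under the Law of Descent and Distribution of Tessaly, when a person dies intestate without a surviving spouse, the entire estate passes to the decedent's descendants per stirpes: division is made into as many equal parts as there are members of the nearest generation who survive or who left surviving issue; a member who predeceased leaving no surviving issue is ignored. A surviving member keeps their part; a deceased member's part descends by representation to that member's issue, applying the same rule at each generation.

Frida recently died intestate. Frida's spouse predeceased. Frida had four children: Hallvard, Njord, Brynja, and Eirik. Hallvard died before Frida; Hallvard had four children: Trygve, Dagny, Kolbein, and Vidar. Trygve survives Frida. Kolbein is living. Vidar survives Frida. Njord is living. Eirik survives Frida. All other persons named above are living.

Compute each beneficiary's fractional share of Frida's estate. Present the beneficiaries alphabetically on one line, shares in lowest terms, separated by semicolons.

There is no surviving spouse, so the entire estate passes to Frida's descendants per stirpes.
The estate is divided into 4 equal shares of 1/4 among Hallvard, Njord, Brynja, Eirik.
Hallvard predeceased; the 1/4 allotted to Hallvard's branch passes to Hallvard's issue by representation.
The 1/4 is divided into 4 equal shares of 1/16 among Trygve, Dagny, Kolbein, Vidar.
Trygve is living and takes 1/16.
Dagny is living and takes 1/16.
Kolbein is living and takes 1/16.
Vidar is living and takes 1/16.
Njord is living and takes 1/4.
Brynja is living and takes 1/4.
Eirik is living and takes 1/4.

Brynja 1/4; Dagny 1/16; Eirik 1/4; Kolbein 1/16; Njord 1/4; Trygve 1/16; Vidar 1/16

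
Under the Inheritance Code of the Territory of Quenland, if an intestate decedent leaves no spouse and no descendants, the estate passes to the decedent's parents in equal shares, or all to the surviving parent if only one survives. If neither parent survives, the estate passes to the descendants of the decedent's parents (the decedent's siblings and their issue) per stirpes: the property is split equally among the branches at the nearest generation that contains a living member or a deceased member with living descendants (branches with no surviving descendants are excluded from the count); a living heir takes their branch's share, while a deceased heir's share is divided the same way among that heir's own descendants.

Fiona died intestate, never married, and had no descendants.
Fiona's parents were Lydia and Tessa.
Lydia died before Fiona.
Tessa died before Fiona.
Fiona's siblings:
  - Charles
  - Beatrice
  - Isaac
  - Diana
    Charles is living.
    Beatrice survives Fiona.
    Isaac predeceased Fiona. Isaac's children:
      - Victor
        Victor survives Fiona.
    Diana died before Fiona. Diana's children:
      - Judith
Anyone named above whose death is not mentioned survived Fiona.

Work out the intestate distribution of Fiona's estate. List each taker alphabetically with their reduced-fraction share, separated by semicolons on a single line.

Beatrice 1/4; Charles 1/4; Judith 1/4; Victor 1/4

Neither parent survives and there are no descendants, so the estate passes to Fiona's siblings and their issue per stirpes.
The estate is divided into 4 equal shares of 1/4 among Charles, Beatrice, Isaac, Diana.
Charles is living and takes 1/4.
Beatrice is living and takes 1/4.
Isaac predeceased; the 1/4 allotted to Isaac's branch passes to Isaac's issue by representation.
Victor is the sole taker at this level and receives the full 1/4.
Diana predeceased; the 1/4 allotted to Diana's branch passes to Diana's issue by representation.
Judith is the sole taker at this level and receives the full 1/4.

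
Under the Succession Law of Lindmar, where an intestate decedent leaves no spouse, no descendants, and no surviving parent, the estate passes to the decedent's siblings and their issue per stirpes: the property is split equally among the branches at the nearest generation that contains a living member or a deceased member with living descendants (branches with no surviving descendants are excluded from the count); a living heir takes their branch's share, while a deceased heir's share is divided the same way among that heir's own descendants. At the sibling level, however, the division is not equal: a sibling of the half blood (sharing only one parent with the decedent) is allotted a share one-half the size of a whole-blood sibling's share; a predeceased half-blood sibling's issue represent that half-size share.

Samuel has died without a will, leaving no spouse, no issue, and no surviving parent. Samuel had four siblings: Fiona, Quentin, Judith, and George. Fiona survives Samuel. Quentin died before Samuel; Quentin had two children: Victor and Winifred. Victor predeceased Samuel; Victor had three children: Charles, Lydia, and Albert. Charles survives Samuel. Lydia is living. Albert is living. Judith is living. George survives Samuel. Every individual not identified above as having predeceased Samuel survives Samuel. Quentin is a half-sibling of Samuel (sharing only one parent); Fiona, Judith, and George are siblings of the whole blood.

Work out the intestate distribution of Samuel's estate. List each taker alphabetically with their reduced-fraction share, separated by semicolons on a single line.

Albert 1/42; Charles 1/42; Fiona 2/7; George 2/7; Judith 2/7; Lydia 1/42; Winifred 1/14

No spouse, descendants, or parent survives, so the estate passes to Samuel's siblings per stirpes.
Half-blood siblings count for one-half the weight of whole-blood siblings at the initial division.
Dividing 1 in proportion to weights (total weight 7/2): Fiona (weight 1) → 2/7; Quentin (weight 1/2) → 1/7; Judith (weight 1) → 2/7; George (weight 1) → 2/7.
Fiona is living and takes 2/7.
Quentin predeceased; the 1/7 allotted to Quentin's branch passes to Quentin's issue by representation.
The 1/7 is divided into 2 equal shares of 1/14 among Victor, Winifred.
Victor predeceased; the 1/14 allotted to Victor's branch passes to Victor's issue by representation.
The 1/14 is divided into 3 equal shares of 1/42 among Charles, Lydia, Albert.
Charles is living and takes 1/42.
Lydia is living and takes 1/42.
Albert is living and takes 1/42.
Winifred is living and takes 1/14.
Judith is living and takes 2/7.
George is living and takes 2/7.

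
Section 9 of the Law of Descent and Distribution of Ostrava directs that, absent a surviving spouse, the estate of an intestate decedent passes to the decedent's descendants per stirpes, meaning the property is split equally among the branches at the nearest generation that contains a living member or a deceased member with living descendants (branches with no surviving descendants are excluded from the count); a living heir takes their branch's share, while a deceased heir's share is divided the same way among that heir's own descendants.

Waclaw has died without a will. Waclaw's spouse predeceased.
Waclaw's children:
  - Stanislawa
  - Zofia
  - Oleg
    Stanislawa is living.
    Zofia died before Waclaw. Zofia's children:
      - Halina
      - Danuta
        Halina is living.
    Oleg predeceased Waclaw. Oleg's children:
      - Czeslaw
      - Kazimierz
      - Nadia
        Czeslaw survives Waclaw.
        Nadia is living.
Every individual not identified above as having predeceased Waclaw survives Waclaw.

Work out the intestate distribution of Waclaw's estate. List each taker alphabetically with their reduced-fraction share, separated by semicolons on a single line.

There is no surviving spouse, so the entire estate passes to Waclaw's descendants per stirpes.
The estate is divided into 3 equal shares of 1/3 among Stanislawa, Zofia, Oleg.
Stanislawa is living and takes 1/3.
Zofia predeceased; the 1/3 allotted to Zofia's branch passes to Zofia's issue by representation.
The 1/3 is divided into 2 equal shares of 1/6 among Halina, Danuta.
Halina is living and takes 1/6.
Danuta is living and takes 1/6.
Oleg predeceased; the 1/3 allotted to Oleg's branch passes to Oleg's issue by representation.
The 1/3 is divided into 3 equal shares of 1/9 among Czeslaw, Kazimierz, Nadia.
Czeslaw is living and takes 1/9.
Kazimierz is living and takes 1/9.
Nadia is living and takes 1/9.

Czeslaw 1/9; Danuta 1/6; Halina 1/6; Kazimierz 1/9; Nadia 1/9; Stanislawa 1/3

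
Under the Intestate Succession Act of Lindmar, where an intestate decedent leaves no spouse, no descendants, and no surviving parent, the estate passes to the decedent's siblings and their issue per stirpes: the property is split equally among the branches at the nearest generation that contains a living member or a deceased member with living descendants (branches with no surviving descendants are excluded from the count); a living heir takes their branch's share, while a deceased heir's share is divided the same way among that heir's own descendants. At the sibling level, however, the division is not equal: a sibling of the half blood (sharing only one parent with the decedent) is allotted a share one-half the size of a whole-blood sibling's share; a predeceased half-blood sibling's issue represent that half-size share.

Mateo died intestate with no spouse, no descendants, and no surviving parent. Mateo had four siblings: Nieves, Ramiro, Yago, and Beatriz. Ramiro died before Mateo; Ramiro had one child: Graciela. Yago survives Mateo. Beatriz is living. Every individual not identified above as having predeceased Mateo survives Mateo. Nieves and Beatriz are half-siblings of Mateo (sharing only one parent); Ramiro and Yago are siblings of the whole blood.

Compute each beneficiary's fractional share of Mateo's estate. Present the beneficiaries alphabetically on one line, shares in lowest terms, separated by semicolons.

Beatriz 1/6; Graciela 1/3; Nieves 1/6; Yago 1/3

No spouse, descendants, or parent survives, so the estate passes to Mateo's siblings per stirpes.
Half-blood siblings count for one-half the weight of whole-blood siblings at the initial division.
Dividing 1 in proportion to weights (total weight 3): Nieves (weight 1/2) → 1/6; Ramiro (weight 1) → 1/3; Yago (weight 1) → 1/3; Beatriz (weight 1/2) → 1/6.
Nieves is living and takes 1/6.
Ramiro predeceased; the 1/3 allotted to Ramiro's branch passes to Ramiro's issue by representation.
Graciela is the sole taker at this level and receives the full 1/3.
Yago is living and takes 1/3.
Beatriz is living and takes 1/6.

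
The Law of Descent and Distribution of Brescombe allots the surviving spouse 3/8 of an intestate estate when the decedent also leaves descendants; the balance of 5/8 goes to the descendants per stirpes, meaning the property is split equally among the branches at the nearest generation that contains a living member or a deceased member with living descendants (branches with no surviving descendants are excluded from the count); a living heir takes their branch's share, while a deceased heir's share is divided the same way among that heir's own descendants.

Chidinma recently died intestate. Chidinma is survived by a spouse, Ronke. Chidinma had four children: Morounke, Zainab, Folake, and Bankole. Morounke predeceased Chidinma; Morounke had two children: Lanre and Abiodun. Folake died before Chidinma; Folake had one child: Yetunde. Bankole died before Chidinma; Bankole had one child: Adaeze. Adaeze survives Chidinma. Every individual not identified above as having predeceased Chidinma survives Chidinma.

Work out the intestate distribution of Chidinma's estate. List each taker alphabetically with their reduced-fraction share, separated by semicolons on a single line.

Abiodun 5/64; Adaeze 5/32; Lanre 5/64; Ronke 3/8; Yetunde 5/32; Zainab 5/32

Ronke, as surviving spouse, takes 3/8.
The remaining 5/8 passes to Chidinma's descendants per stirpes.
The 5/8 is divided into 4 equal shares of 5/32 among Morounke, Zainab, Folake, Bankole.
Morounke predeceased; the 5/32 allotted to Morounke's branch passes to Morounke's issue by representation.
The 5/32 is divided into 2 equal shares of 5/64 among Lanre, Abiodun.
Lanre is living and takes 5/64.
Abiodun is living and takes 5/64.
Zainab is living and takes 5/32.
Folake predeceased; the 5/32 allotted to Folake's branch passes to Folake's issue by representation.
Yetunde is the sole taker at this level and receives the full 5/32.
Bankole predeceased; the 5/32 allotted to Bankole's branch passes to Bankole's issue by representation.
Adaeze is the sole taker at this level and receives the full 5/32.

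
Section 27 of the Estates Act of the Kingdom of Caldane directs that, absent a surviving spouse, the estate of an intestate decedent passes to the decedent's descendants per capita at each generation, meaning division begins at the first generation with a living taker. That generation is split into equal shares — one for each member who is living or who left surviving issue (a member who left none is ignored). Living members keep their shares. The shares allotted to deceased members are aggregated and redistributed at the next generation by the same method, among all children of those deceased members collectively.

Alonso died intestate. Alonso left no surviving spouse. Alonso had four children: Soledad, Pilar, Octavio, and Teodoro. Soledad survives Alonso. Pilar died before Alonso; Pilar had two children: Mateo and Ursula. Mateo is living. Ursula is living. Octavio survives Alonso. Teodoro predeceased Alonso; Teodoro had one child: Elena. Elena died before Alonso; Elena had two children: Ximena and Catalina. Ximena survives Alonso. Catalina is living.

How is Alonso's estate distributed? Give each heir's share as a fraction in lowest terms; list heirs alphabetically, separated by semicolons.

There is no surviving spouse, so the entire estate passes to Alonso's descendants per capita at each generation.
At generation 1 (Soledad, Pilar, Octavio, Teodoro) there are 4 shares of (1)/4 = 1/4 each.
Living: Soledad and Octavio — each takes 1/4.
Deceased: Pilar and Teodoro. Their combined 1/2 is pooled and carried to generation 2.
At generation 2 (Mateo, Ursula, Elena) there are 3 shares of (1/2)/3 = 1/6 each.
Living: Mateo and Ursula — each takes 1/6.
Deceased: Elena. That 1/6 share is carried to generation 3.
At generation 3 (Ximena, Catalina) there are 2 shares of (1/6)/2 = 1/12 each.
Living: Ximena and Catalina — each takes 1/12.

Catalina 1/12; Mateo 1/6; Octavio 1/4; Soledad 1/4; Ursula 1/6; Ximena 1/12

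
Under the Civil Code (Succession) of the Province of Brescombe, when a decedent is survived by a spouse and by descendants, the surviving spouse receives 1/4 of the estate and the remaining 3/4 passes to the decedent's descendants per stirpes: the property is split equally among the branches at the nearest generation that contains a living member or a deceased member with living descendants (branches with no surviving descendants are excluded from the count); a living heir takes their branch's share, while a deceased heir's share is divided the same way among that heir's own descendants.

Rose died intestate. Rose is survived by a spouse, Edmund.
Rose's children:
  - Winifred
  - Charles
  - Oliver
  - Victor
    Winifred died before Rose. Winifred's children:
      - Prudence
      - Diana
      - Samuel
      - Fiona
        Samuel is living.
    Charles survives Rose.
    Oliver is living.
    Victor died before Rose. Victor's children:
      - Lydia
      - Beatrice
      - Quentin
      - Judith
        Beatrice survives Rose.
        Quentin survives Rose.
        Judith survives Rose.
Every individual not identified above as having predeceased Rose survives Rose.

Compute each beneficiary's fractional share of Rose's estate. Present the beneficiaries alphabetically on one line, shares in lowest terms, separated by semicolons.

Edmund, as surviving spouse, takes 1/4.
The remaining 3/4 passes to Rose's descendants per stirpes.
The 3/4 is divided into 4 equal shares of 3/16 among Winifred, Charles, Oliver, Victor.
Winifred predeceased; the 3/16 allotted to Winifred's branch passes to Winifred's issue by representation.
The 3/16 is divided into 4 equal shares of 3/64 among Prudence, Diana, Samuel, Fiona.
Prudence is living and takes 3/64.
Diana is living and takes 3/64.
Samuel is living and takes 3/64.
Fiona is living and takes 3/64.
Charles is living and takes 3/16.
Oliver is living and takes 3/16.
Victor predeceased; the 3/16 allotted to Victor's branch passes to Victor's issue by representation.
The 3/16 is divided into 4 equal shares of 3/64 among Lydia, Beatrice, Quentin, Judith.
Lydia is living and takes 3/64.
Beatrice is living and takes 3/64.
Quentin is living and takes 3/64.
Judith is living and takes 3/64.

Beatrice 3/64; Charles 3/16; Diana 3/64; Edmund 1/4; Fiona 3/64; Judith 3/64; Lydia 3/64; Oliver 3/16; Prudence 3/64; Quentin 3/64; Samuel 3/64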